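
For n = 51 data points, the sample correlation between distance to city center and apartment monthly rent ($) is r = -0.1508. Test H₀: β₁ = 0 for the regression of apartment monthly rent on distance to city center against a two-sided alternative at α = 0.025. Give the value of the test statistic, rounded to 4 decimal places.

t = r·√(n − 2)/√(1 − r²) = -0.1508·√49/√0.977259 = -1.0678.
df = n − 2 = 49.
Two-sided p ≈ 0.2908, which is ≥ 0.025, so fail to reject H₀.
The data do not give significant evidence of a linear association between distance to city center and apartment monthly rent.

t = -1.0678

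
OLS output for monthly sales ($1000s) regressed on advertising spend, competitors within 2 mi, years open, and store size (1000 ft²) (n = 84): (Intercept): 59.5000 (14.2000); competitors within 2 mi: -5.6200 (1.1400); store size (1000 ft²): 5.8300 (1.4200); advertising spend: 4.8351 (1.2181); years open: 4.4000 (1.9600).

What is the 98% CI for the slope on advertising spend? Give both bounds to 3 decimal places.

(1.943, 7.727)

Read off: b = 4.8351, SE = 1.2181 for advertising spend.
df = n − k − 1 = 84 − 4 − 1 = 79.
t* = t_{0.01, 79} = 2.374482.
Margin = t* × SE = 2.374482 × 1.2181 = 2.89236.
CI: 4.8351 ± 2.89236 → (1.943, 7.727).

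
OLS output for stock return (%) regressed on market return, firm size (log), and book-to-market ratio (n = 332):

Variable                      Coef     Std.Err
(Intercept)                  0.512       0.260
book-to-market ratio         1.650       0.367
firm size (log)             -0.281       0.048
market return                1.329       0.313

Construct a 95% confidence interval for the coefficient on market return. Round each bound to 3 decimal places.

(0.713, 1.945)

Read off: b = 1.329, SE = 0.313 for market return.
df = n − k − 1 = 332 − 3 − 1 = 328.
t* = t_{0.025, 328} = 1.967223.
Margin = t* × SE = 1.967223 × 0.313 = 0.61574.
CI: 1.329 ± 0.61574 → (0.713, 1.945).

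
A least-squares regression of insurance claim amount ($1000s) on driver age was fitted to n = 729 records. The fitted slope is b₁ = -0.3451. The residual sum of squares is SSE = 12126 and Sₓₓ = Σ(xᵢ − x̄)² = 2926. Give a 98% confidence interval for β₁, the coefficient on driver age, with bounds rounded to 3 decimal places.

MSE = SSE/(n − 2) = 12126/727 = 16.6795.
SE(b₁) = √(MSE/Sₓₓ) = √(16.6795/2926) = 0.0755013.
df = n − 2 = 727.
t* = t_{0.01, 727} = 2.331488.
Margin = t* × SE = 2.331488 × 0.0755013 = 0.17603.
CI: -0.3451 ± 0.17603 → (-0.521, -0.169).
With 98% confidence, each one-unit increase in driver age is associated with a change of between -0.521 and -0.169 $1000s in insurance claim amount.

(-0.521, -0.169)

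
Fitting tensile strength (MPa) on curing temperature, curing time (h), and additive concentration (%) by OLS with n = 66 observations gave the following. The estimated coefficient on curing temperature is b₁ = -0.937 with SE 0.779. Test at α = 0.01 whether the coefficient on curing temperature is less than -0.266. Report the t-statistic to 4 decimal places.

H₀: β₁ = -0.266 vs H₁: β₁ < -0.266.
t = (b₁ − β₁⁰)/SE = (-0.937 − (-0.266)) / 0.779 = -0.8614.
df = n − k − 1 = 66 − 3 − 1 = 62.
One-sided p ≈ 0.1962, which is ≥ 0.01, so fail to reject H₀.
The data do not give significant evidence that the true slope on curing temperature is below -0.266 MPa per unit, holding the other predictors fixed.

t = -0.8614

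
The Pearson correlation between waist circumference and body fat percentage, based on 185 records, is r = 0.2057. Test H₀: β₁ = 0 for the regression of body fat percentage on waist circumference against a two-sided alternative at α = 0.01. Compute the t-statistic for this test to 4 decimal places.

t = 2.8435

t = r·√(n − 2)/√(1 − r²) = 0.2057·√183/√0.957688 = 2.8435.
df = n − 2 = 183.
Two-sided p ≈ 0.0050, which is < 0.01, so reject H₀.
There is evidence of a linear association between waist circumference and body fat percentage.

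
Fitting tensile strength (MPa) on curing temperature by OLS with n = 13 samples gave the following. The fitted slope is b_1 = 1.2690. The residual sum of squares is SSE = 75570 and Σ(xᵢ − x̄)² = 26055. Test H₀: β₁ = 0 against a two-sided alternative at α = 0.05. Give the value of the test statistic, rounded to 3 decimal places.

MSE = SSE/(n − 2) = 75570/11 = 6870.
SE(b_1) = √(MSE/Sₓₓ) = √(6870/26055) = 0.513491.
t = 1.2690 / 0.513491 = 2.471.
df = n − 2 = 11.
Two-sided p ≈ 0.0310, which is < 0.05, so reject H₀.
There is evidence that curing temperature is associated with tensile strength.

t = 2.471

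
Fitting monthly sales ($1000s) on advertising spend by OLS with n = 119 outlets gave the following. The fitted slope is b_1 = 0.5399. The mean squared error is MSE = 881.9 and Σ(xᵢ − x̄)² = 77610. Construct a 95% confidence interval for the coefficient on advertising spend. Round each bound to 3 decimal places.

(0.329, 0.751)

SE(b_1) = √(MSE/Sₓₓ) = √(881.9/77610) = 0.106598.
df = n − 2 = 117.
t* = t_{0.025, 117} = 1.980448.
Margin = t* × SE = 1.980448 × 0.106598 = 0.21111.
CI: 0.5399 ± 0.21111 → (0.329, 0.751).
With 95% confidence, each one-unit increase in advertising spend is associated with a change of between 0.329 and 0.751 $1000s in monthly sales.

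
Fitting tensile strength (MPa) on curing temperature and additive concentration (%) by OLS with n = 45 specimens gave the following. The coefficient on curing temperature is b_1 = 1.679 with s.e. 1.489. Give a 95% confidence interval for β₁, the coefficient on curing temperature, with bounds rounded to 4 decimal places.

(-1.3259, 4.6839)

df = n − k − 1 = 45 − 2 − 1 = 42.
t* = t_{0.025, 42} = 2.018082.
Margin = t* × SE = 2.018082 × 1.489 = 3.004924.
CI: 1.679 ± 3.004924 → (-1.3259, 4.6839).
With 95% confidence, each one-unit increase in curing temperature is associated with a change of between -1.3259 and 4.6839 MPa in tensile strength, holding the other predictors fixed.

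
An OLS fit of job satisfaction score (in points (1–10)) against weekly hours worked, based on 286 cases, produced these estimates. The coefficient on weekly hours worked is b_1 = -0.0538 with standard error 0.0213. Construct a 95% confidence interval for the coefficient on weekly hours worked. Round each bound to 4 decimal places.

df = n − 2 = 286 − 2 = 284.
t* = t_{0.025, 284} = 1.968352.
Margin = t* × SE = 1.968352 × 0.0213 = 0.041926.
CI: -0.0538 ± 0.041926 → (-0.0957, -0.0119).
With 95% confidence, each one-unit increase in weekly hours worked is associated with a change of between -0.0957 and -0.0119 points (1–10) in job satisfaction score.

(-0.0957, -0.0119)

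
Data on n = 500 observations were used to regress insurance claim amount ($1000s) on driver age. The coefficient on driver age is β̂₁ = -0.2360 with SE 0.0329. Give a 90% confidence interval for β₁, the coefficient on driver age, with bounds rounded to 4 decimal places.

df = n − 2 = 500 − 2 = 498.
t* = t_{0.05, 498} = 1.647919.
Margin = t* × SE = 1.647919 × 0.0329 = 0.054217.
CI: -0.2360 ± 0.054217 → (-0.2902, -0.1818).
With 90% confidence, each one-unit increase in driver age is associated with a change of between -0.2902 and -0.1818 $1000s in insurance claim amount.

(-0.2902, -0.1818)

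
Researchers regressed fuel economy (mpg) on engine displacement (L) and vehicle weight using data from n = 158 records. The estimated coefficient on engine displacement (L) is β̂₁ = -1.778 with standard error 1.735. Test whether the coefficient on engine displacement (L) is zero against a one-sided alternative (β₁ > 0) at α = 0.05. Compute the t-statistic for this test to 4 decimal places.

H₀: β₁ = 0 vs H₁: β₁ > 0.
t = (β̂₁ − β₁⁰)/SE = -1.778 / 1.735 = -1.0248.
df = n − k − 1 = 158 − 2 − 1 = 155.
One-sided p ≈ 0.8465, which is ≥ 0.05, so fail to reject H₀.
The data do not give significant evidence that the true slope on engine displacement (L) is positive, holding the other predictors fixed.

t = -1.0248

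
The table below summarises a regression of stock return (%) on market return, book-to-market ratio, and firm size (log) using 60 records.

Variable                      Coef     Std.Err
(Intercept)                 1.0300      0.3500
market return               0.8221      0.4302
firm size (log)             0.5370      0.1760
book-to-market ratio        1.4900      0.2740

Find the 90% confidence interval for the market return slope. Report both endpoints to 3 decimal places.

(0.103, 1.542)

Read off: b = 0.8221, SE = 0.4302 for market return.
df = n − k − 1 = 60 − 3 − 1 = 56.
t* = t_{0.05, 56} = 1.672522.
Margin = t* × SE = 1.672522 × 0.4302 = 0.71952.
CI: 0.8221 ± 0.71952 → (0.103, 1.542).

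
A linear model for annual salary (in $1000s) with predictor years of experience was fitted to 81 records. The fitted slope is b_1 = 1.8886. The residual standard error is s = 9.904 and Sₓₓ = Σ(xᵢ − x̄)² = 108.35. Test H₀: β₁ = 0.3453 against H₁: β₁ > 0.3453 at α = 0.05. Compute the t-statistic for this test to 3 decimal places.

SE(b_1) = s/√Sₓₓ = 9.904/√108.35 = 0.951472.
t = (1.8886 − 0.3453) / 0.951472 = 1.622.
df = n − 2 = 79.
One-sided p ≈ 0.0544, which is ≥ 0.05, so fail to reject H₀.
The data do not give significant evidence that the true slope on years of experience exceeds 0.3453 $1000s per unit.

t = 1.622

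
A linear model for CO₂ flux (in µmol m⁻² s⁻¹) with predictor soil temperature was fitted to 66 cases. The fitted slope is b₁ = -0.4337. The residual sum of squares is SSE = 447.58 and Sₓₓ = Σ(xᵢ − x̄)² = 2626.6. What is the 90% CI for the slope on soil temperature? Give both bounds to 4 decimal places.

(-0.5198, -0.3476)

MSE = SSE/(n − 2) = 447.58/64 = 6.99344.
SE(b₁) = √(MSE/Sₓₓ) = √(6.99344/2626.6) = 0.0515998.
df = n − 2 = 64.
t* = t_{0.05, 64} = 1.669013.
Margin = t* × SE = 1.669013 × 0.0515998 = 0.086121.
CI: -0.4337 ± 0.086121 → (-0.5198, -0.3476).
With 90% confidence, each one-unit increase in soil temperature is associated with a change of between -0.5198 and -0.3476 µmol m⁻² s⁻¹ in CO₂ flux.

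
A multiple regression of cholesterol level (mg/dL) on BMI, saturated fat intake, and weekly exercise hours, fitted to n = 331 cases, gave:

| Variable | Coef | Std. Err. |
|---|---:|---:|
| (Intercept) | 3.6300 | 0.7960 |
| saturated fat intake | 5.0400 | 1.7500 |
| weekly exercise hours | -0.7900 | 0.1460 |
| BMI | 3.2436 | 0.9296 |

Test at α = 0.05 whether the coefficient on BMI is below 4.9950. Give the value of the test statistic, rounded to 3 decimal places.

t = -1.884

Read off: b = 3.2436, SE = 0.9296 for BMI.
H₀: β₁ = 4.9950 vs H₁: β₁ < 4.9950.
t = (3.2436 − 4.9950) / 0.9296 = -1.884.
df = n − k − 1 = 331 − 3 − 1 = 327.
One-sided p ≈ 0.0302, which is < 0.05, so reject H₀.
There is evidence that the true slope on BMI is below 4.9950 mg/dL per unit, holding the other predictors fixed.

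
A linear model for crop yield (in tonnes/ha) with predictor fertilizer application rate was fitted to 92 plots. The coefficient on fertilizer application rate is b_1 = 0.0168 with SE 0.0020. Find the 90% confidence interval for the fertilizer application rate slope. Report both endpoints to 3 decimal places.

(0.013, 0.020)

df = n − 2 = 92 − 2 = 90.
t* = t_{0.05, 90} = 1.661961.
Margin = t* × SE = 1.661961 × 0.0020 = 0.00332.
CI: 0.0168 ± 0.00332 → (0.013, 0.020).
With 90% confidence, each one-unit increase in fertilizer application rate is associated with a change of between 0.013 and 0.020 tonnes/ha in crop yield.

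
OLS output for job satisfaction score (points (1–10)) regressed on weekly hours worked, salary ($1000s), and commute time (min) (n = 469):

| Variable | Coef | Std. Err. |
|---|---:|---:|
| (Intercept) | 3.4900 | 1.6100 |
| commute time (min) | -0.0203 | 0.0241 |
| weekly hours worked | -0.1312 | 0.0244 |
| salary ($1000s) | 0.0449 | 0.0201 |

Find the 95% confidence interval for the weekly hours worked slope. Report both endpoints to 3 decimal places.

(-0.179, -0.083)

Read off: b = -0.1312, SE = 0.0244 for weekly hours worked.
df = n − k − 1 = 469 − 3 − 1 = 465.
t* = t_{0.025, 465} = 1.965079.
Margin = t* × SE = 1.965079 × 0.0244 = 0.04795.
CI: -0.1312 ± 0.04795 → (-0.179, -0.083).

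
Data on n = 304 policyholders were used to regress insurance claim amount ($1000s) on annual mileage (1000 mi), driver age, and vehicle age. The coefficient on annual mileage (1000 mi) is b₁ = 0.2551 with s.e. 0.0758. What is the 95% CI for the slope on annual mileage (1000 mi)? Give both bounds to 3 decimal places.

(0.106, 0.404)

df = n − k − 1 = 304 − 3 − 1 = 300.
t* = t_{0.025, 300} = 1.967903.
Margin = t* × SE = 1.967903 × 0.0758 = 0.14917.
CI: 0.2551 ± 0.14917 → (0.106, 0.404).
With 95% confidence, each one-unit increase in annual mileage (1000 mi) is associated with a change of between 0.106 and 0.404 $1000s in insurance claim amount, holding the other predictors fixed.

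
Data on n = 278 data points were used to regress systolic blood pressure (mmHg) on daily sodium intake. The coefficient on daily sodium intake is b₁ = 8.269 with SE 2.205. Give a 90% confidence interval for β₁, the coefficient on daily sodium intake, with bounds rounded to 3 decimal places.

df = n − 2 = 278 − 2 = 276.
t* = t_{0.05, 276} = 1.650393.
Margin = t* × SE = 1.650393 × 2.205 = 3.63912.
CI: 8.269 ± 3.63912 → (4.630, 11.908).
With 90% confidence, each one-unit increase in daily sodium intake is associated with a change of between 4.630 and 11.908 mmHg in systolic blood pressure.

(4.630, 11.908)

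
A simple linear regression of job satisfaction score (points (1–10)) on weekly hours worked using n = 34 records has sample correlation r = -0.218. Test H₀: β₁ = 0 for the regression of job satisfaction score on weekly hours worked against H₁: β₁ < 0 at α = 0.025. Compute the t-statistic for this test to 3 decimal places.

t = r·√(n − 2)/√(1 − r²) = -0.218·√32/√0.952476 = -1.264.
df = n − 2 = 32.
One-sided p ≈ 0.1078, which is ≥ 0.025, so fail to reject H₀.
The data do not give significant evidence of a linear association between weekly hours worked and job satisfaction score.

t = -1.264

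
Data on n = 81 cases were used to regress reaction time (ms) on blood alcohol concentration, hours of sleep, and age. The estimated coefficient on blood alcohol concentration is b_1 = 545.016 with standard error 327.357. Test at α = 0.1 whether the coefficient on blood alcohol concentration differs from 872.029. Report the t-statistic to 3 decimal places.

H₀: β₁ = 872.029 vs H₁: β₁ ≠ 872.029.
t = (b_1 − β₁⁰)/SE = (545.016 − 872.029) / 327.357 = -0.999.
df = n − k − 1 = 81 − 3 − 1 = 77.
Two-sided p ≈ 0.3209, which is ≥ 0.1, so fail to reject H₀.
The data are consistent with a true slope of 872.029 ms per unit of blood alcohol concentration, holding the other predictors fixed.

t = -0.999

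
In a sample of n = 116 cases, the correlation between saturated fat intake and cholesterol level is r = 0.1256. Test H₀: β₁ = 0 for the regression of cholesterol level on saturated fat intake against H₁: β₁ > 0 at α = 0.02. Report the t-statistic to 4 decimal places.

t = 1.3517

t = r·√(n − 2)/√(1 − r²) = 0.1256·√114/√0.984225 = 1.3517.
df = n − 2 = 114.
One-sided p ≈ 0.0896, which is ≥ 0.02, so fail to reject H₀.
The data do not give significant evidence of a linear association between saturated fat intake and cholesterol level.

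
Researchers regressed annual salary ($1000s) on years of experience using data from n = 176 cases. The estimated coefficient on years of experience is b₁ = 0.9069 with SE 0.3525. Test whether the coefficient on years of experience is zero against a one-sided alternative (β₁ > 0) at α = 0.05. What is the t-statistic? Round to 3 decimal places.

H₀: β₁ = 0 vs H₁: β₁ > 0.
t = (b₁ − β₁⁰)/SE = 0.9069 / 0.3525 = 2.573.
df = n − 2 = 176 − 2 = 174.
One-sided p ≈ 0.0055, which is < 0.05, so reject H₀.
There is evidence that the true slope on years of experience is positive.

t = 2.573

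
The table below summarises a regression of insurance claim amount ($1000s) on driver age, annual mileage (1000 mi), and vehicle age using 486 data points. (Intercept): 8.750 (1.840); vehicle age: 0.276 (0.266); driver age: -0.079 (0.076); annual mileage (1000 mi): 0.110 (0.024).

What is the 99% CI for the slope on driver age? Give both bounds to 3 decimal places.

(-0.276, 0.118)

Read off: b = -0.079, SE = 0.076 for driver age.
df = n − k − 1 = 486 − 3 − 1 = 482.
t* = t_{0.005, 482} = 2.586068.
Margin = t* × SE = 2.586068 × 0.076 = 0.19654.
CI: -0.079 ± 0.19654 → (-0.276, 0.118).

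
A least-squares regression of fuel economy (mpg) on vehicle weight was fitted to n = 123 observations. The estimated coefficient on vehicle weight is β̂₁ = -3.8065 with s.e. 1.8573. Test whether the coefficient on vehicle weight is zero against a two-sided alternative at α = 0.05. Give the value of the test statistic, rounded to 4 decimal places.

t = -2.0495

H₀: β₁ = 0 vs H₁: β₁ ≠ 0.
t = (β̂₁ − β₁⁰)/SE = -3.8065 / 1.8573 = -2.0495.
df = n − 2 = 123 − 2 = 121.
Two-sided p ≈ 0.0426, which is < 0.05, so reject H₀.
There is evidence that vehicle weight is associated with fuel economy.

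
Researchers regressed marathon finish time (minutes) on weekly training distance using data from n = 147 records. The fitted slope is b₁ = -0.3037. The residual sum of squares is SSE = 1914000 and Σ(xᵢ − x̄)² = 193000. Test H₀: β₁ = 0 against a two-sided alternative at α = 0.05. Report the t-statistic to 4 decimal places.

t = -1.1613

MSE = SSE/(n − 2) = 1914000/145 = 13200.
SE(b₁) = √(MSE/Sₓₓ) = √(13200/193000) = 0.261522.
t = -0.3037 / 0.261522 = -1.1613.
df = n − 2 = 145.
Two-sided p ≈ 0.2474, which is ≥ 0.05, so fail to reject H₀.
The data do not give significant evidence of an association between weekly training distance and marathon finish time.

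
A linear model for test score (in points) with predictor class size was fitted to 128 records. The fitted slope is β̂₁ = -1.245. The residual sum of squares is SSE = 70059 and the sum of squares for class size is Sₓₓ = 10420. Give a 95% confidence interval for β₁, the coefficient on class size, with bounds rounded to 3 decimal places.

(-1.702, -0.788)

MSE = SSE/(n − 2) = 70059/126 = 556.024.
SE(β̂₁) = √(MSE/Sₓₓ) = √(556.024/10420) = 0.231.
df = n − 2 = 126.
t* = t_{0.025, 126} = 1.978971.
Margin = t* × SE = 1.978971 × 0.231 = 0.45714.
CI: -1.245 ± 0.45714 → (-1.702, -0.788).
With 95% confidence, each one-unit increase in class size is associated with a change of between -1.702 and -0.788 points in test score.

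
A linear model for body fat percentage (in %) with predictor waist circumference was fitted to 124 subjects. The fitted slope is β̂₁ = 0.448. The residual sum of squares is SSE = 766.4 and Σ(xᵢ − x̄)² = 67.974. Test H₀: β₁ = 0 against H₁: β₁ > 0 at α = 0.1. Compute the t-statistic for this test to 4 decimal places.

MSE = SSE/(n − 2) = 766.4/122 = 6.28197.
SE(β̂₁) = √(MSE/Sₓₓ) = √(6.28197/67.974) = 0.304002.
t = 0.448 / 0.304002 = 1.4737.
df = n − 2 = 122.
One-sided p ≈ 0.0716, which is < 0.1, so reject H₀.
There is evidence that the true slope on waist circumference is positive.

t = 1.4737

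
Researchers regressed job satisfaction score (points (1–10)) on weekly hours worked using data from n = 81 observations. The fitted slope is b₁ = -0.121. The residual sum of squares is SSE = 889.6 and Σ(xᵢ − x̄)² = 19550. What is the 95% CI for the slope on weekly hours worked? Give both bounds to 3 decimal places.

(-0.169, -0.073)

MSE = SSE/(n − 2) = 889.6/79 = 11.2608.
SE(b₁) = √(MSE/Sₓₓ) = √(11.2608/19550) = 0.024.
df = n − 2 = 79.
t* = t_{0.025, 79} = 1.99045.
Margin = t* × SE = 1.99045 × 0.024 = 0.04777.
CI: -0.121 ± 0.04777 → (-0.169, -0.073).
With 95% confidence, each one-unit increase in weekly hours worked is associated with a change of between -0.169 and -0.073 points (1–10) in job satisfaction score.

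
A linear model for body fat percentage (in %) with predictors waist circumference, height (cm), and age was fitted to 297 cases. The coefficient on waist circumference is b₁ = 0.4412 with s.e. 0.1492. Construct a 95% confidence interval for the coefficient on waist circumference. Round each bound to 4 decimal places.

(0.1476, 0.7348)

df = n − k − 1 = 297 − 3 − 1 = 293.
t* = t_{0.025, 293} = 1.968093.
Margin = t* × SE = 1.968093 × 0.1492 = 0.293640.
CI: 0.4412 ± 0.293640 → (0.1476, 0.7348).
With 95% confidence, each one-unit increase in waist circumference is associated with a change of between 0.1476 and 0.7348 % in body fat percentage, holding the other predictors fixed.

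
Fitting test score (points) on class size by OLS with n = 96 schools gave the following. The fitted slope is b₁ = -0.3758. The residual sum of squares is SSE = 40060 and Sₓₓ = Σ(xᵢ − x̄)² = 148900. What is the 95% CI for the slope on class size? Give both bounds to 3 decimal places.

(-0.482, -0.270)

MSE = SSE/(n − 2) = 40060/94 = 426.17.
SE(b₁) = √(MSE/Sₓₓ) = √(426.17/148900) = 0.0534988.
df = n − 2 = 94.
t* = t_{0.025, 94} = 1.985523.
Margin = t* × SE = 1.985523 × 0.0534988 = 0.10622.
CI: -0.3758 ± 0.10622 → (-0.482, -0.270).
With 95% confidence, each one-unit increase in class size is associated with a change of between -0.482 and -0.270 points in test score.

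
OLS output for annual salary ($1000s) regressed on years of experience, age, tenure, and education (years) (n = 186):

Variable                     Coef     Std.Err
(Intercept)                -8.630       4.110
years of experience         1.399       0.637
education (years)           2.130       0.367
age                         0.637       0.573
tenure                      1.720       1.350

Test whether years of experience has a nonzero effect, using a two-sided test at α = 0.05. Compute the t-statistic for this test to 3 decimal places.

Read off: b = 1.399, SE = 0.637 for years of experience.
H₀: β₁ = 0 vs H₁: β₁ ≠ 0.
t = 1.399 / 0.637 = 2.196.
df = n − k − 1 = 186 − 4 − 1 = 181.
Two-sided p ≈ 0.0293, which is < 0.05, so reject H₀.
There is evidence that years of experience is associated with annual salary, holding the other predictors fixed.

t = 2.196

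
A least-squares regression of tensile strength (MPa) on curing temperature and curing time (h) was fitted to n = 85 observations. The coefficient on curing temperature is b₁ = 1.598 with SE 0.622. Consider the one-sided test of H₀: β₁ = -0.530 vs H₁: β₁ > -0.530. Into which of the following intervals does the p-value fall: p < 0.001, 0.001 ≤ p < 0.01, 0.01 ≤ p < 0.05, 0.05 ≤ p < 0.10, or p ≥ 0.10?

p < 0.001

t = (1.598 − (-0.530)) / 0.622 = 3.421.
df = n − k − 1 = 85 − 2 − 1 = 82.
One-sided p = P(T_{82} > t) ≈ 0.0005.
So p < 0.001.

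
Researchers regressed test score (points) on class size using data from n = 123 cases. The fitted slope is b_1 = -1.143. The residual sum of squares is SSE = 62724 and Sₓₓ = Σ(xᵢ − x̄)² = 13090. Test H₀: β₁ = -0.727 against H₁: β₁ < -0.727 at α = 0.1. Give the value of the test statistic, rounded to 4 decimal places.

t = -2.0904

MSE = SSE/(n − 2) = 62724/121 = 518.38.
SE(b_1) = √(MSE/Sₓₓ) = √(518.38/13090) = 0.199001.
t = (-1.143 − (-0.727)) / 0.199001 = -2.0904.
df = n − 2 = 121.
One-sided p ≈ 0.0193, which is < 0.1, so reject H₀.
There is evidence that the true slope on class size is below -0.727 points per unit.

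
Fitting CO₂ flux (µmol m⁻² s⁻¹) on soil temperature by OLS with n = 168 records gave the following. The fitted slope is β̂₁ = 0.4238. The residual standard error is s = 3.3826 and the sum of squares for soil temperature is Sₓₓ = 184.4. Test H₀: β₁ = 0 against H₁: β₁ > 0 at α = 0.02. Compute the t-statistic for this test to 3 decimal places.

t = 1.701

SE(β̂₁) = s/√Sₓₓ = 3.3826/√184.4 = 0.249098.
t = 0.4238 / 0.249098 = 1.701.
df = n − 2 = 166.
One-sided p ≈ 0.0454, which is ≥ 0.02, so fail to reject H₀.
The data do not give significant evidence that the true slope on soil temperature is positive.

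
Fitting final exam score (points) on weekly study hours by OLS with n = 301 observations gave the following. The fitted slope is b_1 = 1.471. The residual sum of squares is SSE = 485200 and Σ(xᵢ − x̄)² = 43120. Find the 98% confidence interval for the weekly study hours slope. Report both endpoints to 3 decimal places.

MSE = SSE/(n − 2) = 485200/299 = 1622.74.
SE(b_1) = √(MSE/Sₓₓ) = √(1622.74/43120) = 0.193993.
df = n − 2 = 299.
t* = t_{0.01, 299} = 2.338884.
Margin = t* × SE = 2.338884 × 0.193993 = 0.45373.
CI: 1.471 ± 0.45373 → (1.017, 1.925).
With 98% confidence, each one-unit increase in weekly study hours is associated with a change of between 1.017 and 1.925 points in final exam score.

(1.017, 1.925)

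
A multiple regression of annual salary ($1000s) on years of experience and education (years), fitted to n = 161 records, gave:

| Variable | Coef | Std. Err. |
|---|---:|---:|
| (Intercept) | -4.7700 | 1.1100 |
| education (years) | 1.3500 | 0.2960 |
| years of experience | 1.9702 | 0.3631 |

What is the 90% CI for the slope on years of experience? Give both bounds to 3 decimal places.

(1.369, 2.571)

Read off: b = 1.9702, SE = 0.3631 for years of experience.
df = n − k − 1 = 161 − 2 − 1 = 158.
t* = t_{0.05, 158} = 1.654555.
Margin = t* × SE = 1.654555 × 0.3631 = 0.60077.
CI: 1.9702 ± 0.60077 → (1.369, 2.571).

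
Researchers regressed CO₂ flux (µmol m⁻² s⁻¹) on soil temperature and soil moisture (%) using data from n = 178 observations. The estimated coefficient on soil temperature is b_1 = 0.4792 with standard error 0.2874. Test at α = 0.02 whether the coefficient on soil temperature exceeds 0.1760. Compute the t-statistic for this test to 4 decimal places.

H₀: β₁ = 0.1760 vs H₁: β₁ > 0.1760.
t = (b_1 − β₁⁰)/SE = (0.4792 − 0.1760) / 0.2874 = 1.0550.
df = n − k − 1 = 178 − 2 − 1 = 175.
One-sided p ≈ 0.1464, which is ≥ 0.02, so fail to reject H₀.
The data do not give significant evidence that the true slope on soil temperature exceeds 0.1760 µmol m⁻² s⁻¹ per unit, holding the other predictors fixed.

t = 1.0550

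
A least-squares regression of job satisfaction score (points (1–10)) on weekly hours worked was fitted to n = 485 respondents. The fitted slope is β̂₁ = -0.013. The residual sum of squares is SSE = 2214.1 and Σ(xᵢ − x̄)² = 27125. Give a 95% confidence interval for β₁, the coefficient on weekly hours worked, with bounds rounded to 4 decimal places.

(-0.0385, 0.0125)

MSE = SSE/(n − 2) = 2214.1/483 = 4.58406.
SE(β̂₁) = √(MSE/Sₓₓ) = √(4.58406/27125) = 0.0129999.
df = n − 2 = 483.
t* = t_{0.025, 483} = 1.964888.
Margin = t* × SE = 1.964888 × 0.0129999 = 0.025543.
CI: -0.013 ± 0.025543 → (-0.0385, 0.0125).
With 95% confidence, each one-unit increase in weekly hours worked is associated with a change of between -0.0385 and 0.0125 points (1–10) in job satisfaction score.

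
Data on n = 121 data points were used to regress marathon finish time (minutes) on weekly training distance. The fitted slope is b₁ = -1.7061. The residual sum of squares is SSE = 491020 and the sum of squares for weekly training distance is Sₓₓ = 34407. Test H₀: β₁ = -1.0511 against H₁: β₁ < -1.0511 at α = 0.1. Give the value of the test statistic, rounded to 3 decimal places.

MSE = SSE/(n − 2) = 491020/119 = 4126.22.
SE(b₁) = √(MSE/Sₓₓ) = √(4126.22/34407) = 0.3463.
t = (-1.7061 − (-1.0511)) / 0.3463 = -1.891.
df = n − 2 = 119.
One-sided p ≈ 0.0305, which is < 0.1, so reject H₀.
There is evidence that the true slope on weekly training distance is below -1.0511 minutes per unit.

t = -1.891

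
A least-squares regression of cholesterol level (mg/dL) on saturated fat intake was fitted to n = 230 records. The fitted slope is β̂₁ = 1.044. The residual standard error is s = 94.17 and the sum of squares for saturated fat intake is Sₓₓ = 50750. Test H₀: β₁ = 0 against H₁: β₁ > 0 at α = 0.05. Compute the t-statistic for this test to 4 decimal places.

SE(β̂₁) = s/√Sₓₓ = 94.17/√50750 = 0.418018.
t = 1.044 / 0.418018 = 2.4975.
df = n − 2 = 228.
One-sided p ≈ 0.0066, which is < 0.05, so reject H₀.
There is evidence that the true slope on saturated fat intake is positive.

t = 2.4975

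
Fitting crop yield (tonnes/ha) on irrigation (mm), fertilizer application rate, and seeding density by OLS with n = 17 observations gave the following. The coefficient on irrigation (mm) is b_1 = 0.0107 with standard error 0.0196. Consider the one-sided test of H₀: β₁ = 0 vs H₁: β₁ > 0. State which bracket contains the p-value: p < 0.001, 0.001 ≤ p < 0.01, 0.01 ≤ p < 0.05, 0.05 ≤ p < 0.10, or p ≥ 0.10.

t = 0.0107 / 0.0196 = 0.546.
df = n − k − 1 = 17 − 3 − 1 = 13.
One-sided p = P(T_{13} > t) ≈ 0.2972.
So p ≥ 0.10.

p ≥ 0.10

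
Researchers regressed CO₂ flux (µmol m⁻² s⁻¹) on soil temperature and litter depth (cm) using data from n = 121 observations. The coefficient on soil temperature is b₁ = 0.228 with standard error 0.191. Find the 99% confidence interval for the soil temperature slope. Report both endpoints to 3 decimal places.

df = n − k − 1 = 121 − 2 − 1 = 118.
t* = t_{0.005, 118} = 2.618137.
Margin = t* × SE = 2.618137 × 0.191 = 0.50006.
CI: 0.228 ± 0.50006 → (-0.272, 0.728).
With 99% confidence, each one-unit increase in soil temperature is associated with a change of between -0.272 and 0.728 µmol m⁻² s⁻¹ in CO₂ flux, holding the other predictors fixed.

(-0.272, 0.728)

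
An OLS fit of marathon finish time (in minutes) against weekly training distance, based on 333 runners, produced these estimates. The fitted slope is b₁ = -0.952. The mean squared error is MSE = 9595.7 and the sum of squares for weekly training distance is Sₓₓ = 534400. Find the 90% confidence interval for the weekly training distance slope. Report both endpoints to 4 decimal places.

SE(b₁) = √(MSE/Sₓₓ) = √(9595.7/534400) = 0.134.
df = n − 2 = 331.
t* = t_{0.05, 331} = 1.64947.
Margin = t* × SE = 1.64947 × 0.134 = 0.221029.
CI: -0.952 ± 0.221029 → (-1.1730, -0.7310).
With 90% confidence, each one-unit increase in weekly training distance is associated with a change of between -1.1730 and -0.7310 minutes in marathon finish time.

(-1.1730, -0.7310)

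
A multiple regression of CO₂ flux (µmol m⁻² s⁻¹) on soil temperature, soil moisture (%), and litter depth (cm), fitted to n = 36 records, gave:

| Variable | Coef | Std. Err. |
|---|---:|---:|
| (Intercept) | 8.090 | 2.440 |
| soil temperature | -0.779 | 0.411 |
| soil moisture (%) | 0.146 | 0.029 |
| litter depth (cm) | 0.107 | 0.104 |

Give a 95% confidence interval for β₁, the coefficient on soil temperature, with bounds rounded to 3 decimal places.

Read off: b = -0.779, SE = 0.411 for soil temperature.
df = n − k − 1 = 36 − 3 − 1 = 32.
t* = t_{0.025, 32} = 2.036933.
Margin = t* × SE = 2.036933 × 0.411 = 0.83718.
CI: -0.779 ± 0.83718 → (-1.616, 0.058).

(-1.616, 0.058)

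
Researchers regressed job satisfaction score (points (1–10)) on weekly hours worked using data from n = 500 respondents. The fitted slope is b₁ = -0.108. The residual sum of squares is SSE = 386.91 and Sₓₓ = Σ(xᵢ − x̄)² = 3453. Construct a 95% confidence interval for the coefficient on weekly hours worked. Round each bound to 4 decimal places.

(-0.1375, -0.0785)

MSE = SSE/(n − 2) = 386.91/498 = 0.776928.
SE(b₁) = √(MSE/Sₓₓ) = √(0.776928/3453) = 0.015.
df = n − 2 = 498.
t* = t_{0.025, 498} = 1.964739.
Margin = t* × SE = 1.964739 × 0.015 = 0.029471.
CI: -0.108 ± 0.029471 → (-0.1375, -0.0785).
With 95% confidence, each one-unit increase in weekly hours worked is associated with a change of between -0.1375 and -0.0785 points (1–10) in job satisfaction score.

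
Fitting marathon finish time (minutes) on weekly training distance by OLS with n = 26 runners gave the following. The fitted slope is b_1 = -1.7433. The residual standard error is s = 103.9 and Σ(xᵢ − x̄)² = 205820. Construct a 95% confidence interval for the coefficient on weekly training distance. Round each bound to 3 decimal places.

SE(b_1) = s/√Sₓₓ = 103.9/√205820 = 0.229019.
df = n − 2 = 24.
t* = t_{0.025, 24} = 2.063899.
Margin = t* × SE = 2.063899 × 0.229019 = 0.47267.
CI: -1.7433 ± 0.47267 → (-2.216, -1.271).
With 95% confidence, each one-unit increase in weekly training distance is associated with a change of between -2.216 and -1.271 minutes in marathon finish time.

(-2.216, -1.271)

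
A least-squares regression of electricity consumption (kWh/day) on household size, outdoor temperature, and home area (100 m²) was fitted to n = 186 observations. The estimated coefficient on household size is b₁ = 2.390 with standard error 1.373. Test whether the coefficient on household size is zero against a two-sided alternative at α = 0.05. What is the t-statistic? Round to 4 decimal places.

t = 1.7407

H₀: β₁ = 0 vs H₁: β₁ ≠ 0.
t = (b₁ − β₁⁰)/SE = 2.390 / 1.373 = 1.7407.
df = n − k − 1 = 186 − 3 − 1 = 182.
Two-sided p ≈ 0.0834, which is ≥ 0.05, so fail to reject H₀.
The data do not give significant evidence of an association between household size and electricity consumption, after adjusting for the other predictors.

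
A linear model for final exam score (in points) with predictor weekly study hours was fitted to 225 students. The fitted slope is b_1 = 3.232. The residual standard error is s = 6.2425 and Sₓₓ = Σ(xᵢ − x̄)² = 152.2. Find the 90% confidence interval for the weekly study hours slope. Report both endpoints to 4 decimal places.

(2.3962, 4.0678)

SE(b_1) = s/√Sₓₓ = 6.2425/√152.2 = 0.506001.
df = n − 2 = 223.
t* = t_{0.05, 223} = 1.651715.
Margin = t* × SE = 1.651715 × 0.506001 = 0.835769.
CI: 3.232 ± 0.835769 → (2.3962, 4.0678).
With 90% confidence, each one-unit increase in weekly study hours is associated with a change of between 2.3962 and 4.0678 points in final exam score.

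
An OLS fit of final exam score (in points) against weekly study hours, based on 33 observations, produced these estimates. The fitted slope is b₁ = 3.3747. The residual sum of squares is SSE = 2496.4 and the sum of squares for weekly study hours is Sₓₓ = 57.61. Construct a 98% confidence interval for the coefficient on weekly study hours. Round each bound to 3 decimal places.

MSE = SSE/(n − 2) = 2496.4/31 = 80.529.
SE(b₁) = √(MSE/Sₓₓ) = √(80.529/57.61) = 1.1823.
df = n − 2 = 31.
t* = t_{0.01, 31} = 2.452824.
Margin = t* × SE = 2.452824 × 1.1823 = 2.89997.
CI: 3.3747 ± 2.89997 → (0.475, 6.275).
With 98% confidence, each one-unit increase in weekly study hours is associated with a change of between 0.475 and 6.275 points in final exam score.

(0.475, 6.275)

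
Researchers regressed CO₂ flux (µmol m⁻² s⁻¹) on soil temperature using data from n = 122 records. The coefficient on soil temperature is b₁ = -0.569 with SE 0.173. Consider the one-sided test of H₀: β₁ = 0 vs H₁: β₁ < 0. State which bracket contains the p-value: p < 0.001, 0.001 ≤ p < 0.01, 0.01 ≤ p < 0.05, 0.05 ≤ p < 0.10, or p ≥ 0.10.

t = -0.569 / 0.173 = -3.289.
df = n − 2 = 122 − 2 = 120.
One-sided p = P(T_{120} < t) ≈ 0.0007.
So p < 0.001.

p < 0.001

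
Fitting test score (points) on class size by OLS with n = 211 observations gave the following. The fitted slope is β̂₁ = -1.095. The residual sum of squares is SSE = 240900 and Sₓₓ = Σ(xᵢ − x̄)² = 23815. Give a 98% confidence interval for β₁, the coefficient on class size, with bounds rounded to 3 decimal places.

MSE = SSE/(n − 2) = 240900/209 = 1152.63.
SE(β̂₁) = √(MSE/Sₓₓ) = √(1152.63/23815) = 0.219999.
df = n − 2 = 209.
t* = t_{0.01, 209} = 2.344322.
Margin = t* × SE = 2.344322 × 0.219999 = 0.51575.
CI: -1.095 ± 0.51575 → (-1.611, -0.579).
With 98% confidence, each one-unit increase in class size is associated with a change of between -1.611 and -0.579 points in test score.

(-1.611, -0.579)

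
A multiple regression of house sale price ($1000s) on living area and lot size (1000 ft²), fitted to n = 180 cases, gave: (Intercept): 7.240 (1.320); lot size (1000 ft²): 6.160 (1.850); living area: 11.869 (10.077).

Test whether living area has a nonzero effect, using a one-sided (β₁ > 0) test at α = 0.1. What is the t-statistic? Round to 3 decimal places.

t = 1.178

Read off: b = 11.869, SE = 10.077 for living area.
H₀: β₁ = 0 vs H₁: β₁ > 0.
t = 11.869 / 10.077 = 1.178.
df = n − k − 1 = 180 − 2 − 1 = 177.
One-sided p ≈ 0.1202, which is ≥ 0.1, so fail to reject H₀.
The data do not give significant evidence that the true slope on living area is positive, holding the other predictors fixed.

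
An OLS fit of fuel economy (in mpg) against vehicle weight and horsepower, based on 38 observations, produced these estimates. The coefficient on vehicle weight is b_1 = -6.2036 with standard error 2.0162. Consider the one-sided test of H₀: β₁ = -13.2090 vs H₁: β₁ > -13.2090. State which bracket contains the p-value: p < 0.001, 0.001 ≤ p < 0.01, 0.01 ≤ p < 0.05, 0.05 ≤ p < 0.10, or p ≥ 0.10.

t = (-6.2036 − (-13.2090)) / 2.0162 = 3.475.
df = n − k − 1 = 38 − 2 − 1 = 35.
One-sided p = P(T_{35} > t) ≈ 0.0007.
So p < 0.001.

p < 0.001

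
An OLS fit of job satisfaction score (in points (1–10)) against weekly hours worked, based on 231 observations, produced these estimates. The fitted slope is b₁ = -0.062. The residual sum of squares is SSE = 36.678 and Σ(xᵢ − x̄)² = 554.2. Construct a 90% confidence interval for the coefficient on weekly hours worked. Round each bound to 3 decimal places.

MSE = SSE/(n − 2) = 36.678/229 = 0.160166.
SE(b₁) = √(MSE/Sₓₓ) = √(0.160166/554.2) = 0.0170001.
df = n − 2 = 229.
t* = t_{0.05, 229} = 1.651535.
Margin = t* × SE = 1.651535 × 0.0170001 = 0.02808.
CI: -0.062 ± 0.02808 → (-0.090, -0.034).
With 90% confidence, each one-unit increase in weekly hours worked is associated with a change of between -0.090 and -0.034 points (1–10) in job satisfaction score.

(-0.090, -0.034)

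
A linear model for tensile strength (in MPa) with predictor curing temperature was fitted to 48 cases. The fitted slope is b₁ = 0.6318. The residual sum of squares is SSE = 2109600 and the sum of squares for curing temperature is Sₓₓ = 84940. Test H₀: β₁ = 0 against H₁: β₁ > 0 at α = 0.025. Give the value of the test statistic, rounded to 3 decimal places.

t = 0.860

MSE = SSE/(n − 2) = 2109600/46 = 45860.9.
SE(b₁) = √(MSE/Sₓₓ) = √(45860.9/84940) = 0.734793.
t = 0.6318 / 0.734793 = 0.860.
df = n − 2 = 46.
One-sided p ≈ 0.1972, which is ≥ 0.025, so fail to reject H₀.
The data do not give significant evidence that the true slope on curing temperature is positive.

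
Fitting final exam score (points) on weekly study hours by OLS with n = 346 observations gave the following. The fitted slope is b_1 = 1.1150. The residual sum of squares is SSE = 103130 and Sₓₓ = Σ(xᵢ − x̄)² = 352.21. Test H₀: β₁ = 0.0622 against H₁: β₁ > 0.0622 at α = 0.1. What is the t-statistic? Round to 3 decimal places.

MSE = SSE/(n − 2) = 103130/344 = 299.797.
SE(b_1) = √(MSE/Sₓₓ) = √(299.797/352.21) = 0.922598.
t = (1.1150 − 0.0622) / 0.922598 = 1.141.
df = n − 2 = 344.
One-sided p ≈ 0.1273, which is ≥ 0.1, so fail to reject H₀.
The data do not give significant evidence that the true slope on weekly study hours exceeds 0.0622 points per unit.

t = 1.141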